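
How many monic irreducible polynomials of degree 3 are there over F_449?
There are 30172800 monic irreducible polynomials of degree 3 over F_449

Each element of F_{449^3} that lies in no proper subfield is a root of exactly one monic irreducible of degree 3 over F_449, and each such polynomial has 3 distinct roots in F_{449^3}. By Möbius inversion the count is N_449(3) = (1/3) Σ_{d|3} μ(3/d) · 449^d = (1/3)(μ(3)·449^1 + μ(1)·449^3) = 90518400/3 = 30172800.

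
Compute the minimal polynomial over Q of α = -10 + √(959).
m_α(x) = x^2 + 20x - 859

From α + 10 = √(959), squaring gives (α + 10)^2 = 959, i.e. α^2 + 20α + 100 = 959, so α^2 + 20α - 859 = 0. The discriminant of x^2 + 20x - 859 is (20)^2 - 4·(-859) = 400 + 3436 = 3836, and 4·(959) is not a perfect square in Q since 959 is squarefree and ≠ 1. Hence x^2 + 20x - 859 is irreducible over Q and is the minimal polynomial of α.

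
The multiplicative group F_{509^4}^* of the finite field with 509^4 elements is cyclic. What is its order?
|F_{509^4}^*| = 67122964560

F_{509^4} has 509^4 = 67122964561 elements; its multiplicative group consists of all nonzero elements, so |F_{509^4}^*| = 67122964561 - 1 = 67122964560. (It is cyclic since any finite subgroup of the multiplicative group of a field is cyclic.)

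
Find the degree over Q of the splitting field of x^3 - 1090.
[K : Q] = 6

The roots of x^3 - 1090 are ∛1090, ω∛1090, ω^2∛1090 where ω = e^(2πi/3) is a primitive cube root of unity, so K = Q(∛1090, ω). Now [Q(∛1090):Q] = 3 (since 1090 is not a perfect cube, x^3 - 1090 is irreducible) and [Q(ω):Q] = 2. Both 2 and 3 divide [K:Q], and [K:Q] ≤ 3·2 = 6, so [K:Q] = 6. (Equivalently: Q(∛1090) ⊂ R but ω ∉ R, so [K : Q(∛1090)] = 2.)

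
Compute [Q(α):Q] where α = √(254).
[Q(α):Q] = 2

[Q(α):Q] equals the degree of the minimal polynomial of α. Here α^2 = 254 and x^2 - 254 is irreducible (d = 254 is squarefree, ≠ 1, hence not a square), so deg(m_α) = 2. Thus [Q(α):Q] = 2.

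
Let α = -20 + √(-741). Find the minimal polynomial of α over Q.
m_α(x) = x^2 + 40x + 1141

From α + 20 = √(-741), squaring gives (α + 20)^2 = -741, i.e. α^2 + 40α + 400 = -741, so α^2 + 40α + 1141 = 0. The discriminant of x^2 + 40x + 1141 is (40)^2 - 4·(1141) = 1600 - 4564 = -2964, and 4·(-741) is not a perfect square in Q since -741 is squarefree and ≠ 1. Hence x^2 + 40x + 1141 is irreducible over Q and is the minimal polynomial of α.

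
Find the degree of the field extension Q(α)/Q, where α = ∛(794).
[Q(α):Q] = 3

The minimal polynomial of α is x^3 - 794, irreducible over Q since 794 is not a perfect cube (so x^3 - 794 has no rational root). Hence [Q(α):Q] = deg(m_α) = 3.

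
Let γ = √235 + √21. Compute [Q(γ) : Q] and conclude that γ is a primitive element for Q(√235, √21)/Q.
[Q(γ) : Q] = 4 (equivalently, Q(γ) = Q(√235, √21))

Obviously Q(γ) ⊆ Q(√235, √21), and [Q(√235, √21):Q] = 4 (since 235, 21 are distinct squarefree integers > 1 with 4935 not a perfect square). To show equality we compute the minimal polynomial of γ. From γ = √235 + √21: γ^2 = 235 + 2√(4935) + 21 = 256 + 2√(4935), so γ^2 - 256 = 2√(4935); squaring, (γ^2 - 256)^2 = 4·4935, i.e. γ^4 - 512γ^2 + 65536 - 19740 = 0, i.e. γ^4 - 512γ^2 + 45796 = 0. So γ is a root of x^4 - 512x^2 + 45796. This polynomial is irreducible over Q: it has no rational root (each ±√235 ± √21 is irrational), and any factorization into two quadratics over Q would force √(4935) ∈ Q (pairing opposite roots) or √235, √21 ∈ Q (other pairings), all impossible. Hence [Q(γ):Q] = 4 = [Q(√235, √21):Q], so Q(γ) = Q(√235, √21).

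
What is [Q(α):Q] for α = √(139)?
[Q(α):Q] = 2

[Q(α):Q] equals the degree of the minimal polynomial of α. Here α^2 = 139 and x^2 - 139 is irreducible (d = 139 is squarefree, ≠ 1, hence not a square), so deg(m_α) = 2. Thus [Q(α):Q] = 2.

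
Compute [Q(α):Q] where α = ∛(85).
[Q(α):Q] = 3

The minimal polynomial of α is x^3 - 85, irreducible over Q since 85 is not a perfect cube (so x^3 - 85 has no rational root). Hence [Q(α):Q] = deg(m_α) = 3.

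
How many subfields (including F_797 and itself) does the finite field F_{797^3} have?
F_{797^3} has 2 subfields

The subfields of F_{p^n} are exactly the fields F_{p^d} for d | n (each is the fixed field of the unique index-d subgroup of Gal(F_{p^n}/F_p) ≅ Z/nZ). The divisors of n = 3 are {1, 3}, giving 2 subfields: F_{797^1}, F_{797^3}.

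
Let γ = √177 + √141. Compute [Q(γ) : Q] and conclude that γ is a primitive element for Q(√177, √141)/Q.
[Q(γ) : Q] = 4 (equivalently, Q(γ) = Q(√177, √141))

Obviously Q(γ) ⊆ Q(√177, √141), and [Q(√177, √141):Q] = 4 (since 177, 141 are distinct squarefree integers > 1 with 24957 not a perfect square). To show equality we compute the minimal polynomial of γ. From γ = √177 + √141: γ^2 = 177 + 2√(24957) + 141 = 318 + 2√(24957), so γ^2 - 318 = 2√(24957); squaring, (γ^2 - 318)^2 = 4·24957, i.e. γ^4 - 636γ^2 + 101124 - 99828 = 0, i.e. γ^4 - 636γ^2 + 1296 = 0. So γ is a root of x^4 - 636x^2 + 1296. This polynomial is irreducible over Q: it has no rational root (each ±√177 ± √141 is irrational), and any factorization into two quadratics over Q would force √(24957) ∈ Q (pairing opposite roots) or √177, √141 ∈ Q (other pairings), all impossible. Hence [Q(γ):Q] = 4 = [Q(√177, √141):Q], so Q(γ) = Q(√177, √141).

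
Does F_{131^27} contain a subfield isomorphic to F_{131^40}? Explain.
No: F_{131^40} is not a subfield of F_{131^27}

F_{p^m} embeds in F_{p^n} iff m | n. Here 40 ∤ 27 (since 27 = 0·40 + 27 with remainder 27 ≠ 0), so F_{131^40} is not a subfield of F_{131^27}. Equivalently: if it were, the tower law would give 40 = [F_{131^40}:F_131] dividing [F_{131^27}:F_131] = 27, contradiction.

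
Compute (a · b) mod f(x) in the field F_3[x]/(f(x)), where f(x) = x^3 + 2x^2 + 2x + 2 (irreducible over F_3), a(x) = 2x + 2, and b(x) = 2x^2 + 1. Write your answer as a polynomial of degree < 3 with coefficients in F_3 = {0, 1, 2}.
a · b ≡ 2x^2 (mod f(x))

Multiply in F_3[x]: a(x)·b(x) = (2x + 2)·(2x^2 + 1) = x^3 + x^2 + 2x + 2. This has degree ≥ 3, so divide by f(x) over F_3: x^3 + x^2 + 2x + 2 = (1)·(x^3 + 2x^2 + 2x + 2) + (2x^2). Hence a·b ≡ 2x^2 (mod f). (F_3[x]/(f) is a field with 3^3 = 27 elements since f is irreducible of degree 3.)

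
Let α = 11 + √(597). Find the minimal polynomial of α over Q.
m_α(x) = x^2 - 22x - 476

From α - 11 = √(597), squaring gives (α - 11)^2 = 597, i.e. α^2 - 22α + 121 = 597, so α^2 - 22α - 476 = 0. The discriminant of x^2 - 22x - 476 is (-22)^2 - 4·(-476) = 484 + 1904 = 2388, and 4·(597) is not a perfect square in Q since 597 is squarefree and ≠ 1. Hence x^2 - 22x - 476 is irreducible over Q and is the minimal polynomial of α.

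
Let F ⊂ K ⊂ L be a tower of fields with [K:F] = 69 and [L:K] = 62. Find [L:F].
[L:F] = 4278

The tower law says that for any tower of field extensions F ⊂ K ⊂ L with finite degrees, [L:F] = [L:K] · [K:F]. Here this gives [L:F] = 62 · 69 = 4278.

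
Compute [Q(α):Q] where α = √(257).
[Q(α):Q] = 2

[Q(α):Q] equals the degree of the minimal polynomial of α. Here α^2 = 257 and x^2 - 257 is irreducible (d = 257 is squarefree, ≠ 1, hence not a square), so deg(m_α) = 2. Thus [Q(α):Q] = 2.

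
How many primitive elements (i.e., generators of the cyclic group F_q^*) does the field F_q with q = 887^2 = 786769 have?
There are φ(786768) = 254592 primitive elements

F_q^* is cyclic of order q - 1 = 786768. A cyclic group of order m has exactly φ(m) generators. Here m = 786768 = 2^4 · 3 · 37 · 443, so the number of primitive elements is φ(786768) = 254592.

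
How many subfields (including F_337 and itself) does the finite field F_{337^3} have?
F_{337^3} has 2 subfields

The subfields of F_{p^n} are exactly the fields F_{p^d} for d | n (each is the fixed field of the unique index-d subgroup of Gal(F_{p^n}/F_p) ≅ Z/nZ). The divisors of n = 3 are {1, 3}, giving 2 subfields: F_{337^1}, F_{337^3}.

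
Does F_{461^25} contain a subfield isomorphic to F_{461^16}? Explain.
No: F_{461^16} is not a subfield of F_{461^25}

F_{p^m} embeds in F_{p^n} iff m | n. Here 16 ∤ 25 (since 25 = 1·16 + 9 with remainder 9 ≠ 0), so F_{461^16} is not a subfield of F_{461^25}. Equivalently: if it were, the tower law would give 16 = [F_{461^16}:F_461] dividing [F_{461^25}:F_461] = 25, contradiction.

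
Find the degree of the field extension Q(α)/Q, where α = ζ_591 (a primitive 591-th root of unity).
[Q(α):Q] = 392

The minimal polynomial of ζ_591 over Q is the 591-th cyclotomic polynomial Φ_591(x), which is irreducible over Q and has degree φ(591) = 392. Hence [Q(α):Q] = φ(591) = 392.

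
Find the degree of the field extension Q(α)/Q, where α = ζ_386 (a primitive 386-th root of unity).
[Q(α):Q] = 192

The minimal polynomial of ζ_386 over Q is the 386-th cyclotomic polynomial Φ_386(x), which is irreducible over Q and has degree φ(386) = 192. Hence [Q(α):Q] = φ(386) = 192.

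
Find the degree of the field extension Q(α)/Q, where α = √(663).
[Q(α):Q] = 2

[Q(α):Q] equals the degree of the minimal polynomial of α. Here α^2 = 663 and x^2 - 663 is irreducible (d = 663 is squarefree, ≠ 1, hence not a square), so deg(m_α) = 2. Thus [Q(α):Q] = 2.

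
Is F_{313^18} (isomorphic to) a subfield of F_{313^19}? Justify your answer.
No: F_{313^18} is not a subfield of F_{313^19}

F_{p^m} embeds in F_{p^n} iff m | n. Here 18 ∤ 19 (since 19 = 1·18 + 1 with remainder 1 ≠ 0), so F_{313^18} is not a subfield of F_{313^19}. Equivalently: if it were, the tower law would give 18 = [F_{313^18}:F_313] dividing [F_{313^19}:F_313] = 19, contradiction.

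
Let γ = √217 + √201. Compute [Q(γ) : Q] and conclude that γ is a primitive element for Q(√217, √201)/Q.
[Q(γ) : Q] = 4 (equivalently, Q(γ) = Q(√217, √201))

Obviously Q(γ) ⊆ Q(√217, √201), and [Q(√217, √201):Q] = 4 (since 217, 201 are distinct squarefree integers > 1 with 43617 not a perfect square). To show equality we compute the minimal polynomial of γ. From γ = √217 + √201: γ^2 = 217 + 2√(43617) + 201 = 418 + 2√(43617), so γ^2 - 418 = 2√(43617); squaring, (γ^2 - 418)^2 = 4·43617, i.e. γ^4 - 836γ^2 + 174724 - 174468 = 0, i.e. γ^4 - 836γ^2 + 256 = 0. So γ is a root of x^4 - 836x^2 + 256. This polynomial is irreducible over Q: it has no rational root (each ±√217 ± √201 is irrational), and any factorization into two quadratics over Q would force √(43617) ∈ Q (pairing opposite roots) or √217, √201 ∈ Q (other pairings), all impossible. Hence [Q(γ):Q] = 4 = [Q(√217, √201):Q], so Q(γ) = Q(√217, √201).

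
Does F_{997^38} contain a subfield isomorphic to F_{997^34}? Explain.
No: F_{997^34} is not a subfield of F_{997^38}

F_{p^m} embeds in F_{p^n} iff m | n. Here 34 ∤ 38 (since 38 = 1·34 + 4 with remainder 4 ≠ 0), so F_{997^34} is not a subfield of F_{997^38}. Equivalently: if it were, the tower law would give 34 = [F_{997^34}:F_997] dividing [F_{997^38}:F_997] = 38, contradiction.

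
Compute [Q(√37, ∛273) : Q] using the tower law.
[Q(√37, ∛273) : Q] = 6

Let L = Q(√37, ∛273). Since Q(√37) ⊂ L and [Q(√37):Q] = 2, the tower law gives 2 | [L:Q]. Likewise Q(∛273) ⊂ L with [Q(∛273):Q] = 3 (because 273 is not a perfect cube), so 3 | [L:Q]. As gcd(2,3) = 1, [L:Q] is divisible by 6. Conversely L is generated over Q by √37 and ∛273, so [L:Q] ≤ 2·3 = 6. Therefore [Q(√37, ∛273) : Q] = 6.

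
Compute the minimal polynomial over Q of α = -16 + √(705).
m_α(x) = x^2 + 32x - 449

From α + 16 = √(705), squaring gives (α + 16)^2 = 705, i.e. α^2 + 32α + 256 = 705, so α^2 + 32α - 449 = 0. The discriminant of x^2 + 32x - 449 is (32)^2 - 4·(-449) = 1024 + 1796 = 2820, and 4·(705) is not a perfect square in Q since 705 is squarefree and ≠ 1. Hence x^2 + 32x - 449 is irreducible over Q and is the minimal polynomial of α.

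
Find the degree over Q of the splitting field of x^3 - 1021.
[K : Q] = 6

The roots of x^3 - 1021 are ∛1021, ω∛1021, ω^2∛1021 where ω = e^(2πi/3) is a primitive cube root of unity, so K = Q(∛1021, ω). Now [Q(∛1021):Q] = 3 (since 1021 is not a perfect cube, x^3 - 1021 is irreducible) and [Q(ω):Q] = 2. Both 2 and 3 divide [K:Q], and [K:Q] ≤ 3·2 = 6, so [K:Q] = 6. (Equivalently: Q(∛1021) ⊂ R but ω ∉ R, so [K : Q(∛1021)] = 2.)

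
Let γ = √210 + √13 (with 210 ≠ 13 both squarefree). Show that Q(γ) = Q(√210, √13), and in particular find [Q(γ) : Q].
[Q(γ) : Q] = 4 (equivalently, Q(γ) = Q(√210, √13))

Obviously Q(γ) ⊆ Q(√210, √13), and [Q(√210, √13):Q] = 4 (since 210, 13 are distinct squarefree integers > 1 with 2730 not a perfect square). To show equality we compute the minimal polynomial of γ. From γ = √210 + √13: γ^2 = 210 + 2√(2730) + 13 = 223 + 2√(2730), so γ^2 - 223 = 2√(2730); squaring, (γ^2 - 223)^2 = 4·2730, i.e. γ^4 - 446γ^2 + 49729 - 10920 = 0, i.e. γ^4 - 446γ^2 + 38809 = 0. So γ is a root of x^4 - 446x^2 + 38809. This polynomial is irreducible over Q: it has no rational root (each ±√210 ± √13 is irrational), and any factorization into two quadratics over Q would force √(2730) ∈ Q (pairing opposite roots) or √210, √13 ∈ Q (other pairings), all impossible. Hence [Q(γ):Q] = 4 = [Q(√210, √13):Q], so Q(γ) = Q(√210, √13).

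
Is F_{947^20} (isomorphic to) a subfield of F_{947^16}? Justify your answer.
No: F_{947^20} is not a subfield of F_{947^16}

F_{p^m} embeds in F_{p^n} iff m | n. Here 20 ∤ 16 (since 16 = 0·20 + 16 with remainder 16 ≠ 0), so F_{947^20} is not a subfield of F_{947^16}. Equivalently: if it were, the tower law would give 20 = [F_{947^20}:F_947] dividing [F_{947^16}:F_947] = 16, contradiction.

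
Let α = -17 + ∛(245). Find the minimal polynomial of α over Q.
m_α(x) = x^3 + 51x^2 + 867x + 4668

Set β = α + 17 = ∛(245), so β^3 = 245. Then (α + 17)^3 - 245 = 0, i.e. α is a root of g(x) = (x + 17)^3 - 245 = x^3 + 51x^2 + 867x + 4668. Since g(x) = h(x + 17) where h(x) = x^3 - 245, and h is irreducible over Q (because 245 is not a perfect cube, so h has no rational root, and a monic cubic with no rational root is irreducible), g is also irreducible (irreducibility is preserved under the substitution x → x + 17). Hence m_α(x) = x^3 + 51x^2 + 867x + 4668.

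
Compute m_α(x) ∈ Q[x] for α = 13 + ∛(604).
m_α(x) = x^3 - 39x^2 + 507x - 2801

Set β = α - 13 = ∛(604), so β^3 = 604. Then (α - 13)^3 - 604 = 0, i.e. α is a root of g(x) = (x - 13)^3 - 604 = x^3 - 39x^2 + 507x - 2801. Since g(x) = h(x - 13) where h(x) = x^3 - 604, and h is irreducible over Q (because 604 is not a perfect cube, so h has no rational root, and a monic cubic with no rational root is irreducible), g is also irreducible (irreducibility is preserved under the substitution x → x - 13). Hence m_α(x) = x^3 - 39x^2 + 507x - 2801.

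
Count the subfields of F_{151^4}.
F_{151^4} has 3 subfields

The subfields of F_{p^n} are exactly the fields F_{p^d} for d | n (each is the fixed field of the unique index-d subgroup of Gal(F_{p^n}/F_p) ≅ Z/nZ). The divisors of n = 4 are {1, 2, 4}, giving 3 subfields: F_{151^1}, F_{151^2}, F_{151^4}.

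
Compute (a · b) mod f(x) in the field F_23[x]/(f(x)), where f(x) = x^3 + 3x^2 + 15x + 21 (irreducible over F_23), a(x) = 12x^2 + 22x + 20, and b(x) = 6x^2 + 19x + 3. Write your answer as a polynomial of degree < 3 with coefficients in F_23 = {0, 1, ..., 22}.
a · b ≡ 5x^2 + 17x + 3 (mod f(x))

Multiply in F_23[x]: a(x)·b(x) = (12x^2 + 22x + 20)·(6x^2 + 19x + 3) = 3x^4 + 15x^3 + 22x^2 + 9x + 14. This has degree ≥ 3, so divide by f(x) over F_23: 3x^4 + 15x^3 + 22x^2 + 9x + 14 = (3x + 6)·(x^3 + 3x^2 + 15x + 21) + (5x^2 + 17x + 3). Hence a·b ≡ 5x^2 + 17x + 3 (mod f). (F_23[x]/(f) is a field with 23^3 = 12167 elements since f is irreducible of degree 3.)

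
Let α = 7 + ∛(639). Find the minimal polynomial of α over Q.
m_α(x) = x^3 - 21x^2 + 147x - 982

Set β = α - 7 = ∛(639), so β^3 = 639. Then (α - 7)^3 - 639 = 0, i.e. α is a root of g(x) = (x - 7)^3 - 639 = x^3 - 21x^2 + 147x - 982. Since g(x) = h(x - 7) where h(x) = x^3 - 639, and h is irreducible over Q (because 639 is not a perfect cube, so h has no rational root, and a monic cubic with no rational root is irreducible), g is also irreducible (irreducibility is preserved under the substitution x → x - 7). Hence m_α(x) = x^3 - 21x^2 + 147x - 982.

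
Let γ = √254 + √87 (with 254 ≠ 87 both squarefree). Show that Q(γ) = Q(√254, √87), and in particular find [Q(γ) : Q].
[Q(γ) : Q] = 4 (equivalently, Q(γ) = Q(√254, √87))

Obviously Q(γ) ⊆ Q(√254, √87), and [Q(√254, √87):Q] = 4 (since 254, 87 are distinct squarefree integers > 1 with 22098 not a perfect square). To show equality we compute the minimal polynomial of γ. From γ = √254 + √87: γ^2 = 254 + 2√(22098) + 87 = 341 + 2√(22098), so γ^2 - 341 = 2√(22098); squaring, (γ^2 - 341)^2 = 4·22098, i.e. γ^4 - 682γ^2 + 116281 - 88392 = 0, i.e. γ^4 - 682γ^2 + 27889 = 0. So γ is a root of x^4 - 682x^2 + 27889. This polynomial is irreducible over Q: it has no rational root (each ±√254 ± √87 is irrational), and any factorization into two quadratics over Q would force √(22098) ∈ Q (pairing opposite roots) or √254, √87 ∈ Q (other pairings), all impossible. Hence [Q(γ):Q] = 4 = [Q(√254, √87):Q], so Q(γ) = Q(√254, √87).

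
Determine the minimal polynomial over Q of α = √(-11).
m_α(x) = x^2 + 11

α satisfies α^2 + 11 = 0, so x^2 + 11 annihilates α. Since d = -11 is squarefree and ≠ 1, it is not a perfect square in Q, so x^2 + 11 has no rational root and is therefore irreducible over Q (a degree-2 polynomial over a field is irreducible iff it has no root). Hence m_α(x) = x^2 + 11.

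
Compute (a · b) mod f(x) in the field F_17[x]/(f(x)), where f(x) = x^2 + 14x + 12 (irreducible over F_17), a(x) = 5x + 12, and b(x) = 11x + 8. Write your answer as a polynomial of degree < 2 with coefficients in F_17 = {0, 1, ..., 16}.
a · b ≡ 14x + 14 (mod f(x))

Multiply in F_17[x]: a(x)·b(x) = (5x + 12)·(11x + 8) = 4x^2 + 2x + 11. This has degree ≥ 2, so divide by f(x) over F_17: 4x^2 + 2x + 11 = (4)·(x^2 + 14x + 12) + (14x + 14). Hence a·b ≡ 14x + 14 (mod f). (F_17[x]/(f) is a field with 17^2 = 289 elements since f is irreducible of degree 2.)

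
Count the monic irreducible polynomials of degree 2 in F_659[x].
There are 216811 monic irreducible polynomials of degree 2 over F_659

Each element of F_{659^2} that lies in no proper subfield is a root of exactly one monic irreducible of degree 2 over F_659, and each such polynomial has 2 distinct roots in F_{659^2}. By Möbius inversion the count is N_659(2) = (1/2) Σ_{d|2} μ(2/d) · 659^d = (1/2)(μ(2)·659^1 + μ(1)·659^2) = 433622/2 = 216811.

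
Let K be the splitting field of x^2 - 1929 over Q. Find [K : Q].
[K : Q] = 2

f(x) = x^2 - 1929 factors as (x - √1929)(x + √1929). The splitting field is K = Q(√1929). Since 1929 is squarefree and > 1, it is not a perfect square, so x^2 - 1929 is irreducible over Q and [Q(√1929) : Q] = 2. Hence [K : Q] = 2.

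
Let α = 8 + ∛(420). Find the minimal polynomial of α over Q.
m_α(x) = x^3 - 24x^2 + 192x - 932

Set β = α - 8 = ∛(420), so β^3 = 420. Then (α - 8)^3 - 420 = 0, i.e. α is a root of g(x) = (x - 8)^3 - 420 = x^3 - 24x^2 + 192x - 932. Since g(x) = h(x - 8) where h(x) = x^3 - 420, and h is irreducible over Q (because 420 is not a perfect cube, so h has no rational root, and a monic cubic with no rational root is irreducible), g is also irreducible (irreducibility is preserved under the substitution x → x - 8). Hence m_α(x) = x^3 - 24x^2 + 192x - 932.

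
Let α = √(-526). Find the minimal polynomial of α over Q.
m_α(x) = x^2 + 526

α satisfies α^2 + 526 = 0, so x^2 + 526 annihilates α. Since d = -526 is squarefree and ≠ 1, it is not a perfect square in Q, so x^2 + 526 has no rational root and is therefore irreducible over Q (a degree-2 polynomial over a field is irreducible iff it has no root). Hence m_α(x) = x^2 + 526.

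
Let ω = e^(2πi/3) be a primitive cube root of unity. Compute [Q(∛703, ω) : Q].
[Q(∛703, ω) : Q] = 6

[Q(∛703):Q] = 3 (min poly x^3 - 703, irreducible since 703 is not a perfect cube). [Q(ω):Q] = 2 (min poly x^2 + x + 1). Since Q(∛703) ⊂ R and ω ∉ R, we have ω ∉ Q(∛703), so x^2 + x + 1 remains irreducible over Q(∛703) and [Q(∛703, ω) : Q(∛703)] = 2. By the tower law, [Q(∛703, ω) : Q] = 3 · 2 = 6. (In fact Q(∛703, ω) is the splitting field of x^3 - 703 over Q.)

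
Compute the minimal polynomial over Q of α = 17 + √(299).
m_α(x) = x^2 - 34x - 10

From α - 17 = √(299), squaring gives (α - 17)^2 = 299, i.e. α^2 - 34α + 289 = 299, so α^2 - 34α - 10 = 0. The discriminant of x^2 - 34x - 10 is (-34)^2 - 4·(-10) = 1156 + 40 = 1196, and 4·(299) is not a perfect square in Q since 299 is squarefree and ≠ 1. Hence x^2 - 34x - 10 is irreducible over Q and is the minimal polynomial of α.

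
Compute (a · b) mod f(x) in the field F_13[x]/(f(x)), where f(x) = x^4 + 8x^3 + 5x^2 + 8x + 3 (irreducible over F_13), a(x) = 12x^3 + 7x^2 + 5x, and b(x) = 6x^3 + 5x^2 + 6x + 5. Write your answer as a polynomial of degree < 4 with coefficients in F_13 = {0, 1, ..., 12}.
a · b ≡ 6x^3 + 5x^2 + 5 (mod f(x))

Multiply in F_13[x]: a(x)·b(x) = (12x^3 + 7x^2 + 5x)·(6x^3 + 5x^2 + 6x + 5) = 7x^6 + 11x^5 + 7x^4 + 10x^3 + 12x. This has degree ≥ 4, so divide by f(x) over F_13: 7x^6 + 11x^5 + 7x^4 + 10x^3 + 12x = (7x^2 + 7x + 7)·(x^4 + 8x^3 + 5x^2 + 8x + 3) + (6x^3 + 5x^2 + 5). Hence a·b ≡ 6x^3 + 5x^2 + 5 (mod f). (F_13[x]/(f) is a field with 13^4 = 28561 elements since f is irreducible of degree 4.)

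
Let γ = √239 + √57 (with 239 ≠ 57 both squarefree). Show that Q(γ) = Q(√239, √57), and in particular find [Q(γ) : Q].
[Q(γ) : Q] = 4 (equivalently, Q(γ) = Q(√239, √57))

Obviously Q(γ) ⊆ Q(√239, √57), and [Q(√239, √57):Q] = 4 (since 239, 57 are distinct squarefree integers > 1 with 13623 not a perfect square). To show equality we compute the minimal polynomial of γ. From γ = √239 + √57: γ^2 = 239 + 2√(13623) + 57 = 296 + 2√(13623), so γ^2 - 296 = 2√(13623); squaring, (γ^2 - 296)^2 = 4·13623, i.e. γ^4 - 592γ^2 + 87616 - 54492 = 0, i.e. γ^4 - 592γ^2 + 33124 = 0. So γ is a root of x^4 - 592x^2 + 33124. This polynomial is irreducible over Q: it has no rational root (each ±√239 ± √57 is irrational), and any factorization into two quadratics over Q would force √(13623) ∈ Q (pairing opposite roots) or √239, √57 ∈ Q (other pairings), all impossible. Hence [Q(γ):Q] = 4 = [Q(√239, √57):Q], so Q(γ) = Q(√239, √57).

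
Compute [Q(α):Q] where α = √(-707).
[Q(α):Q] = 2

[Q(α):Q] equals the degree of the minimal polynomial of α. Here α^2 = -707 and x^2 + 707 is irreducible (d = -707 is squarefree, ≠ 1, hence not a square), so deg(m_α) = 2. Thus [Q(α):Q] = 2.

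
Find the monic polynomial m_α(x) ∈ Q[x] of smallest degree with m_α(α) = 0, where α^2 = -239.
m_α(x) = x^2 + 239

α satisfies α^2 + 239 = 0, so x^2 + 239 annihilates α. Since d = -239 is squarefree and ≠ 1, it is not a perfect square in Q, so x^2 + 239 has no rational root and is therefore irreducible over Q (a degree-2 polynomial over a field is irreducible iff it has no root). Hence m_α(x) = x^2 + 239.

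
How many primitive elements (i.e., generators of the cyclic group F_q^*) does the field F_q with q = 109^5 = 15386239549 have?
There are φ(15386239548) = 4937112000 primitive elements

F_q^* is cyclic of order q - 1 = 15386239548. A cyclic group of order m has exactly φ(m) generators. Here m = 15386239548 = 2^2 · 3^3 · 31 · 191 · 24061, so the number of primitive elements is φ(15386239548) = 4937112000.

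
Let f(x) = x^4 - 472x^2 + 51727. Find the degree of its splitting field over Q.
[K : Q] = 4

Solving the quadratic in x^2: x^2 = (472 ± √(472^2 - 4·51727))/2 = (472 ± √15876)/2 = (472 ± 126)/2, giving x^2 = 299 or x^2 = 173. So f(x) = (x^2 - 299)(x^2 - 173) and the roots of f are ±√299, ±√173. Hence the splitting field is K = Q(√299, √173). Since 299 and 173 are distinct squarefree integers > 1, their product 51727 is not a perfect square, so √173 ∉ Q(√299). By the tower law [K:Q] = [Q(√299,√173):Q(√299)] · [Q(√299):Q] = 2 · 2 = 4.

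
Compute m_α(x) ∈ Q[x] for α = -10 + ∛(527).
m_α(x) = x^3 + 30x^2 + 300x + 473

Set β = α + 10 = ∛(527), so β^3 = 527. Then (α + 10)^3 - 527 = 0, i.e. α is a root of g(x) = (x + 10)^3 - 527 = x^3 + 30x^2 + 300x + 473. Since g(x) = h(x + 10) where h(x) = x^3 - 527, and h is irreducible over Q (because 527 is not a perfect cube, so h has no rational root, and a monic cubic with no rational root is irreducible), g is also irreducible (irreducibility is preserved under the substitution x → x + 10). Hence m_α(x) = x^3 + 30x^2 + 300x + 473.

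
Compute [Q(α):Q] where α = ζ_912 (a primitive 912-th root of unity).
[Q(α):Q] = 288

The minimal polynomial of ζ_912 over Q is the 912-th cyclotomic polynomial Φ_912(x), which is irreducible over Q and has degree φ(912) = 288. Hence [Q(α):Q] = φ(912) = 288.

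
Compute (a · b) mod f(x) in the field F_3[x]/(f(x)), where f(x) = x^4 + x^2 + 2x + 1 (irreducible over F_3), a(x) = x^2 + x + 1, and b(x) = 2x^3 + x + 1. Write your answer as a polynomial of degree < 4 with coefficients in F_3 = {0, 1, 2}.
a · b ≡ x^3 + 2x^2 + 2x + 2 (mod f(x))

Multiply in F_3[x]: a(x)·b(x) = (x^2 + x + 1)·(2x^3 + x + 1) = 2x^5 + 2x^4 + 2x^2 + 2x + 1. This has degree ≥ 4, so divide by f(x) over F_3: 2x^5 + 2x^4 + 2x^2 + 2x + 1 = (2x + 2)·(x^4 + x^2 + 2x + 1) + (x^3 + 2x^2 + 2x + 2). Hence a·b ≡ x^3 + 2x^2 + 2x + 2 (mod f). (F_3[x]/(f) is a field with 3^4 = 81 elements since f is irreducible of degree 4.)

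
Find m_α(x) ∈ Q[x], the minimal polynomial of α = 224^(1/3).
m_α(x) = x^3 - 224

α satisfies α^3 = 224, so x^3 - 224 annihilates α. By the rational root test, a rational root p/q (in lowest terms) of x^3 - 224 would satisfy p^3 = 224 q^3, forcing q = 1 and p^3 = 224; but 224 is not a perfect cube, contradiction. A monic cubic over Q with no rational root is irreducible (any nontrivial factorization would include a linear factor). Hence x^3 - 224 is the minimal polynomial of α, and in particular [Q(α):Q] = 3.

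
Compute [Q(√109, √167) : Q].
[Q(√109, √167) : Q] = 4

[Q(√109):Q] = 2 (min poly x^2 - 109, irreducible since 109 is squarefree > 1). For the top step, suppose √167 ∈ Q(√109), say √167 = c + d√109 with c, d ∈ Q. Squaring: 167 = c^2 + 109d^2 + 2cd√109. Since √109 ∉ Q this forces 2cd = 0. If d = 0 then √167 = c ∈ Q, contradicting 167 squarefree > 1. If c = 0 then 167 = 109d^2, so 109·167 = (109d)^2 is a perfect square in Q — but 109·167 = 18203 is not a perfect square (since 109 and 167 are distinct squarefree integers). Contradiction. Hence √167 ∉ Q(√109), so x^2 - 167 stays irreducible over Q(√109) and [Q(√109, √167) : Q(√109)] = 2. By the tower law, [Q(√109, √167) : Q] = 2 · 2 = 4.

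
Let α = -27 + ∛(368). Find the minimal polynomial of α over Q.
m_α(x) = x^3 + 81x^2 + 2187x + 19315

Set β = α + 27 = ∛(368), so β^3 = 368. Then (α + 27)^3 - 368 = 0, i.e. α is a root of g(x) = (x + 27)^3 - 368 = x^3 + 81x^2 + 2187x + 19315. Since g(x) = h(x + 27) where h(x) = x^3 - 368, and h is irreducible over Q (because 368 is not a perfect cube, so h has no rational root, and a monic cubic with no rational root is irreducible), g is also irreducible (irreducibility is preserved under the substitution x → x + 27). Hence m_α(x) = x^3 + 81x^2 + 2187x + 19315.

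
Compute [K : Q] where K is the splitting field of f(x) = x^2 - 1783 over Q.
[K : Q] = 2

f(x) = x^2 - 1783 factors as (x - √1783)(x + √1783). The splitting field is K = Q(√1783). Since 1783 is squarefree and > 1, it is not a perfect square, so x^2 - 1783 is irreducible over Q and [Q(√1783) : Q] = 2. Hence [K : Q] = 2.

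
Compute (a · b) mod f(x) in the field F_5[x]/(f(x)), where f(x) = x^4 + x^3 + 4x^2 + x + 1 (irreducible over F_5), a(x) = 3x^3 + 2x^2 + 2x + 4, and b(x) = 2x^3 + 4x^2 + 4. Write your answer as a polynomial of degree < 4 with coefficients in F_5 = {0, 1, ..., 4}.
a · b ≡ 4x^3 + x^2 + 3 (mod f(x))

Multiply in F_5[x]: a(x)·b(x) = (3x^3 + 2x^2 + 2x + 4)·(2x^3 + 4x^2 + 4) = x^6 + x^5 + 2x^4 + 3x^3 + 4x^2 + 3x + 1. This has degree ≥ 4, so divide by f(x) over F_5: x^6 + x^5 + 2x^4 + 3x^3 + 4x^2 + 3x + 1 = (x^2 + 3)·(x^4 + x^3 + 4x^2 + x + 1) + (4x^3 + x^2 + 3). Hence a·b ≡ 4x^3 + x^2 + 3 (mod f). (F_5[x]/(f) is a field with 5^4 = 625 elements since f is irreducible of degree 4.)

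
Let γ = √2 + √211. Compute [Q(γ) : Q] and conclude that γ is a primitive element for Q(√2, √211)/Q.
[Q(γ) : Q] = 4 (equivalently, Q(γ) = Q(√2, √211))

Obviously Q(γ) ⊆ Q(√2, √211), and [Q(√2, √211):Q] = 4 (since 2, 211 are distinct squarefree integers > 1 with 422 not a perfect square). To show equality we compute the minimal polynomial of γ. From γ = √2 + √211: γ^2 = 2 + 2√(422) + 211 = 213 + 2√(422), so γ^2 - 213 = 2√(422); squaring, (γ^2 - 213)^2 = 4·422, i.e. γ^4 - 426γ^2 + 45369 - 1688 = 0, i.e. γ^4 - 426γ^2 + 43681 = 0. So γ is a root of x^4 - 426x^2 + 43681. This polynomial is irreducible over Q: it has no rational root (each ±√2 ± √211 is irrational), and any factorization into two quadratics over Q would force √(422) ∈ Q (pairing opposite roots) or √2, √211 ∈ Q (other pairings), all impossible. Hence [Q(γ):Q] = 4 = [Q(√2, √211):Q], so Q(γ) = Q(√2, √211).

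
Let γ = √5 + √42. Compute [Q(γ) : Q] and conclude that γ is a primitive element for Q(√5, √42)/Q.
[Q(γ) : Q] = 4 (equivalently, Q(γ) = Q(√5, √42))

Obviously Q(γ) ⊆ Q(√5, √42), and [Q(√5, √42):Q] = 4 (since 5, 42 are distinct squarefree integers > 1 with 210 not a perfect square). To show equality we compute the minimal polynomial of γ. From γ = √5 + √42: γ^2 = 5 + 2√(210) + 42 = 47 + 2√(210), so γ^2 - 47 = 2√(210); squaring, (γ^2 - 47)^2 = 4·210, i.e. γ^4 - 94γ^2 + 2209 - 840 = 0, i.e. γ^4 - 94γ^2 + 1369 = 0. So γ is a root of x^4 - 94x^2 + 1369. This polynomial is irreducible over Q: it has no rational root (each ±√5 ± √42 is irrational), and any factorization into two quadratics over Q would force √(210) ∈ Q (pairing opposite roots) or √5, √42 ∈ Q (other pairings), all impossible. Hence [Q(γ):Q] = 4 = [Q(√5, √42):Q], so Q(γ) = Q(√5, √42).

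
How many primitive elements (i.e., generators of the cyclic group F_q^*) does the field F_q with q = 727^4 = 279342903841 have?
There are φ(279342903840) = 50412257280 primitive elements

F_q^* is cyclic of order q - 1 = 279342903840. A cyclic group of order m has exactly φ(m) generators. Here m = 279342903840 = 2^5 · 3 · 5 · 7 · 11^2 · 13 · 17 · 3109, so the number of primitive elements is φ(279342903840) = 50412257280.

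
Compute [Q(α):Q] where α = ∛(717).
[Q(α):Q] = 3

The minimal polynomial of α is x^3 - 717, irreducible over Q since 717 is not a perfect cube (so x^3 - 717 has no rational root). Hence [Q(α):Q] = deg(m_α) = 3.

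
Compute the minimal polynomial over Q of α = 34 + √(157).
m_α(x) = x^2 - 68x + 999

From α - 34 = √(157), squaring gives (α - 34)^2 = 157, i.e. α^2 - 68α + 1156 = 157, so α^2 - 68α + 999 = 0. The discriminant of x^2 - 68x + 999 is (-68)^2 - 4·(999) = 4624 - 3996 = 628, and 4·(157) is not a perfect square in Q since 157 is squarefree and ≠ 1. Hence x^2 - 68x + 999 is irreducible over Q and is the minimal polynomial of α.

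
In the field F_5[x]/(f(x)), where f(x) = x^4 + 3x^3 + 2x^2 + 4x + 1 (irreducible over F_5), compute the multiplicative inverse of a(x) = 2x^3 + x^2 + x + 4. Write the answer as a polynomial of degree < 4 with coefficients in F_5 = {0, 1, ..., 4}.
a(x)^(-1) ≡ 3x^3 + 4x (mod f(x))

Since f is irreducible over F_5, F_5[x]/(f) is a field and a(x) ≠ 0 has an inverse. Apply the extended Euclidean algorithm to f(x) and a(x) in F_5[x]: f(x) = (3x)·a(x) + (4x^2 + 2x + 1);  a(x) = (3x)·(4x^2 + 2x + 1) + (3x + 4);  (4x^2 + 2x + 1) = (3x)·(3x + 4) + (1). The last nonzero remainder is the constant 1 = gcd(f, a) in F_5. Back-substituting through the division chain expresses 1 = s(x)·a(x) + t(x)·f(x) with s(x) ≡ 3x^3 + 4x (mod f), so a(x)^(-1) ≡ s(x) = 3x^3 + 4x (mod f). Check: (2x^3 + x^2 + x + 4)·(3x^3 + 4x) = x^6 + 3x^5 + x^4 + x^3 + 4x^2 + x ≡ 1 (mod x^4 + 3x^3 + 2x^2 + 4x + 1).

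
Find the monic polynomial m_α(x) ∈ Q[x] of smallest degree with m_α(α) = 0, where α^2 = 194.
m_α(x) = x^2 - 194

α satisfies α^2 - 194 = 0, so x^2 - 194 annihilates α. Since d = 194 is squarefree and ≠ 1, it is not a perfect square in Q, so x^2 - 194 has no rational root and is therefore irreducible over Q (a degree-2 polynomial over a field is irreducible iff it has no root). Hence m_α(x) = x^2 - 194.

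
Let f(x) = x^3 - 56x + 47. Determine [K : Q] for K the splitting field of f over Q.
[K : Q] = 6

By the rational root test, any rational root of the monic integer polynomial f(x) = x^3 - 56x + 47 must be an integer dividing the constant term 47, i.e. one of ±{1, 47}. Evaluating: f(1) = -8, f(-1) = 102, f(47) = 101238, f(-47) = -101144; none is 0, so f has no rational root and is therefore irreducible over Q (a cubic with no linear factor over a field is irreducible). For an irreducible cubic, the Galois group is A_3 or S_3 according as the discriminant disc(f) = -4a^3 - 27b^2 = -4·(-56)^3 - 27·(47)^2 = 642821 is or is not a square in Q. Here disc(f) = 642821 is not a perfect square in Q, so the Galois group of f over Q is not contained in A_3 and must be all of S_3. The splitting field has degree |S_3| = 6 over Q, so [K : Q] = 6.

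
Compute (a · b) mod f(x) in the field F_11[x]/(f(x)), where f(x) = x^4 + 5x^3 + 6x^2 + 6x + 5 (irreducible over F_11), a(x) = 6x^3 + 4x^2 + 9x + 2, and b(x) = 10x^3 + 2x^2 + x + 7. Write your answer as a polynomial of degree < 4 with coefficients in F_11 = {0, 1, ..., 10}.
a · b ≡ 10x^3 + 10x (mod f(x))

Multiply in F_11[x]: a(x)·b(x) = (6x^3 + 4x^2 + 9x + 2)·(10x^3 + 2x^2 + x + 7) = 5x^6 + 8x^5 + 5x^4 + 7x^3 + 8x^2 + 10x + 3. This has degree ≥ 4, so divide by f(x) over F_11: 5x^6 + 8x^5 + 5x^4 + 7x^3 + 8x^2 + 10x + 3 = (5x^2 + 5x + 5)·(x^4 + 5x^3 + 6x^2 + 6x + 5) + (10x^3 + 10x). Hence a·b ≡ 10x^3 + 10x (mod f). (F_11[x]/(f) is a field with 11^4 = 14641 elements since f is irreducible of degree 4.)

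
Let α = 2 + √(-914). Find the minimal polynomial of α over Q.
m_α(x) = x^2 - 4x + 918

From α - 2 = √(-914), squaring gives (α - 2)^2 = -914, i.e. α^2 - 4α + 4 = -914, so α^2 - 4α + 918 = 0. The discriminant of x^2 - 4x + 918 is (-4)^2 - 4·(918) = 16 - 3672 = -3656, and 4·(-914) is not a perfect square in Q since -914 is squarefree and ≠ 1. Hence x^2 - 4x + 918 is irreducible over Q and is the minimal polynomial of α.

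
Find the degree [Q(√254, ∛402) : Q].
[Q(√254, ∛402) : Q] = 6

Let L = Q(√254, ∛402). Since Q(√254) ⊂ L and [Q(√254):Q] = 2, the tower law gives 2 | [L:Q]. Likewise Q(∛402) ⊂ L with [Q(∛402):Q] = 3 (because 402 is not a perfect cube), so 3 | [L:Q]. As gcd(2,3) = 1, [L:Q] is divisible by 6. Conversely L is generated over Q by √254 and ∛402, so [L:Q] ≤ 2·3 = 6. Therefore [Q(√254, ∛402) : Q] = 6.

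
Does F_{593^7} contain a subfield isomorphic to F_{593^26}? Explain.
No: F_{593^26} is not a subfield of F_{593^7}

F_{p^m} embeds in F_{p^n} iff m | n. Here 26 ∤ 7 (since 7 = 0·26 + 7 with remainder 7 ≠ 0), so F_{593^26} is not a subfield of F_{593^7}. Equivalently: if it were, the tower law would give 26 = [F_{593^26}:F_593] dividing [F_{593^7}:F_593] = 7, contradiction.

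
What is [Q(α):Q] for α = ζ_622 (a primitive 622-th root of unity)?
[Q(α):Q] = 310

The minimal polynomial of ζ_622 over Q is the 622-th cyclotomic polynomial Φ_622(x), which is irreducible over Q and has degree φ(622) = 310. Hence [Q(α):Q] = φ(622) = 310.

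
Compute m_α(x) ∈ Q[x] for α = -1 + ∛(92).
m_α(x) = x^3 + 3x^2 + 3x - 91

Set β = α + 1 = ∛(92), so β^3 = 92. Then (α + 1)^3 - 92 = 0, i.e. α is a root of g(x) = (x + 1)^3 - 92 = x^3 + 3x^2 + 3x - 91. Since g(x) = h(x + 1) where h(x) = x^3 - 92, and h is irreducible over Q (because 92 is not a perfect cube, so h has no rational root, and a monic cubic with no rational root is irreducible), g is also irreducible (irreducibility is preserved under the substitution x → x + 1). Hence m_α(x) = x^3 + 3x^2 + 3x - 91.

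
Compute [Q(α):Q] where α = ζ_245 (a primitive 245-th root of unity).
[Q(α):Q] = 168

The minimal polynomial of ζ_245 over Q is the 245-th cyclotomic polynomial Φ_245(x), which is irreducible over Q and has degree φ(245) = 168. Hence [Q(α):Q] = φ(245) = 168.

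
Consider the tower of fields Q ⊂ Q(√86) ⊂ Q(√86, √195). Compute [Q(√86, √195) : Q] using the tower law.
[Q(√86, √195) : Q] = 4

[Q(√86):Q] = 2 (min poly x^2 - 86, irreducible since 86 is squarefree > 1). For the top step, suppose √195 ∈ Q(√86), say √195 = c + d√86 with c, d ∈ Q. Squaring: 195 = c^2 + 86d^2 + 2cd√86. Since √86 ∉ Q this forces 2cd = 0. If d = 0 then √195 = c ∈ Q, contradicting 195 squarefree > 1. If c = 0 then 195 = 86d^2, so 86·195 = (86d)^2 is a perfect square in Q — but 86·195 = 16770 is not a perfect square (since 86 and 195 are distinct squarefree integers). Contradiction. Hence √195 ∉ Q(√86), so x^2 - 195 stays irreducible over Q(√86) and [Q(√86, √195) : Q(√86)] = 2. By the tower law, [Q(√86, √195) : Q] = 2 · 2 = 4.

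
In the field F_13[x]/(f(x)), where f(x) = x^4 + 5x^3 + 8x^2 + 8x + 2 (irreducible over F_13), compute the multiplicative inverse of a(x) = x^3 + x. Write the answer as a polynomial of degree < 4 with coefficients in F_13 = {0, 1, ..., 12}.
a(x)^(-1) ≡ 7x^3 + 11x^2 (mod f(x))

Since f is irreducible over F_13, F_13[x]/(f) is a field and a(x) ≠ 0 has an inverse. Apply the extended Euclidean algorithm to f(x) and a(x) in F_13[x]: f(x) = (x + 5)·a(x) + (7x^2 + 3x + 2);  a(x) = (2x + 1)·(7x^2 + 3x + 2) + (7x + 11);  (7x^2 + 3x + 2) = (x + 10)·(7x + 11) + (9). The last nonzero remainder is the constant 9 = gcd(f, a) in F_13. Back-substituting through the division chain expresses 9 = s(x)·a(x) + t(x)·f(x) with s(x) ≡ 11x^3 + 8x^2 (mod f), so (11x^3 + 8x^2)·a(x) ≡ 9 (mod f). Multiplying by 9^(-1) ≡ 3 in F_13 gives a(x)^(-1) ≡ 3·(11x^3 + 8x^2) ≡ 7x^3 + 11x^2 (mod f). Check: (x^3 + x)·(7x^3 + 11x^2) = 7x^6 + 11x^5 + 7x^4 + 11x^3 ≡ 1 (mod x^4 + 5x^3 + 8x^2 + 8x + 2).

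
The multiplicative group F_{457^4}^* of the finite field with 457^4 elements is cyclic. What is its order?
|F_{457^4}^*| = 43617904800

F_{457^4} has 457^4 = 43617904801 elements; its multiplicative group consists of all nonzero elements, so |F_{457^4}^*| = 43617904801 - 1 = 43617904800. (It is cyclic since any finite subgroup of the multiplicative group of a field is cyclic.)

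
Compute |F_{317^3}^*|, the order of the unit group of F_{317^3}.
|F_{317^3}^*| = 31855012

F_{317^3} has 317^3 = 31855013 elements; its multiplicative group consists of all nonzero elements, so |F_{317^3}^*| = 31855013 - 1 = 31855012. (It is cyclic since any finite subgroup of the multiplicative group of a field is cyclic.)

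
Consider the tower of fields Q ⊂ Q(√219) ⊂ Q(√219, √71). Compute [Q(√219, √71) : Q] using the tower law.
[Q(√219, √71) : Q] = 4

[Q(√219):Q] = 2 (min poly x^2 - 219, irreducible since 219 is squarefree > 1). For the top step, suppose √71 ∈ Q(√219), say √71 = c + d√219 with c, d ∈ Q. Squaring: 71 = c^2 + 219d^2 + 2cd√219. Since √219 ∉ Q this forces 2cd = 0. If d = 0 then √71 = c ∈ Q, contradicting 71 squarefree > 1. If c = 0 then 71 = 219d^2, so 219·71 = (219d)^2 is a perfect square in Q — but 219·71 = 15549 is not a perfect square (since 219 and 71 are distinct squarefree integers). Contradiction. Hence √71 ∉ Q(√219), so x^2 - 71 stays irreducible over Q(√219) and [Q(√219, √71) : Q(√219)] = 2. By the tower law, [Q(√219, √71) : Q] = 2 · 2 = 4.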